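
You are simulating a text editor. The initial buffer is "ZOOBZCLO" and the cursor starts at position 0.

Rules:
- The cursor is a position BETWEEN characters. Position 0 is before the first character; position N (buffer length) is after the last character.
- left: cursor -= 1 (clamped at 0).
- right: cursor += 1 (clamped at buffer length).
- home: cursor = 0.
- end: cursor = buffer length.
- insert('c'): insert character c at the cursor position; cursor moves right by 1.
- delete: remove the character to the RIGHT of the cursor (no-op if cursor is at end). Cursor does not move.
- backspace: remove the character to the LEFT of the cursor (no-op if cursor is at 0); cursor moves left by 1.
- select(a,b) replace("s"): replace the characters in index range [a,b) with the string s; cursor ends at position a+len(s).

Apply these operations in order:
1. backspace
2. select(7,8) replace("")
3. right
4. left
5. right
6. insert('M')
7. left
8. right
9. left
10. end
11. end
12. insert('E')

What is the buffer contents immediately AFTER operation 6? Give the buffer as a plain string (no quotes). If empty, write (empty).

Answer: ZOOBZCLM

Derivation:
After op 1 (backspace): buf='ZOOBZCLO' cursor=0
After op 2 (select(7,8) replace("")): buf='ZOOBZCL' cursor=7
After op 3 (right): buf='ZOOBZCL' cursor=7
After op 4 (left): buf='ZOOBZCL' cursor=6
After op 5 (right): buf='ZOOBZCL' cursor=7
After op 6 (insert('M')): buf='ZOOBZCLM' cursor=8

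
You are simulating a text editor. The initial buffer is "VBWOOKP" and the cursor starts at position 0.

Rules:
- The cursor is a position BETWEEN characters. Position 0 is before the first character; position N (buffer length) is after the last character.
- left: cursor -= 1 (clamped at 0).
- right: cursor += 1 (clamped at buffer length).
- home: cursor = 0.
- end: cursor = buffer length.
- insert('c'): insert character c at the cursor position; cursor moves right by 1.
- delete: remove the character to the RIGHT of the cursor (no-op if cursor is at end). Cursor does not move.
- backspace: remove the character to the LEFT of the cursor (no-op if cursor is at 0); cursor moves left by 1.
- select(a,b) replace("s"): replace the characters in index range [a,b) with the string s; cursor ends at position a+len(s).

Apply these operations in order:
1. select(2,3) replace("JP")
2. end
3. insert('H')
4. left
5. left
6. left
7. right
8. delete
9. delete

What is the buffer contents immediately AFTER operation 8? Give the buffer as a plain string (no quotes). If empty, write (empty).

Answer: VBJPOOKH

Derivation:
After op 1 (select(2,3) replace("JP")): buf='VBJPOOKP' cursor=4
After op 2 (end): buf='VBJPOOKP' cursor=8
After op 3 (insert('H')): buf='VBJPOOKPH' cursor=9
After op 4 (left): buf='VBJPOOKPH' cursor=8
After op 5 (left): buf='VBJPOOKPH' cursor=7
After op 6 (left): buf='VBJPOOKPH' cursor=6
After op 7 (right): buf='VBJPOOKPH' cursor=7
After op 8 (delete): buf='VBJPOOKH' cursor=7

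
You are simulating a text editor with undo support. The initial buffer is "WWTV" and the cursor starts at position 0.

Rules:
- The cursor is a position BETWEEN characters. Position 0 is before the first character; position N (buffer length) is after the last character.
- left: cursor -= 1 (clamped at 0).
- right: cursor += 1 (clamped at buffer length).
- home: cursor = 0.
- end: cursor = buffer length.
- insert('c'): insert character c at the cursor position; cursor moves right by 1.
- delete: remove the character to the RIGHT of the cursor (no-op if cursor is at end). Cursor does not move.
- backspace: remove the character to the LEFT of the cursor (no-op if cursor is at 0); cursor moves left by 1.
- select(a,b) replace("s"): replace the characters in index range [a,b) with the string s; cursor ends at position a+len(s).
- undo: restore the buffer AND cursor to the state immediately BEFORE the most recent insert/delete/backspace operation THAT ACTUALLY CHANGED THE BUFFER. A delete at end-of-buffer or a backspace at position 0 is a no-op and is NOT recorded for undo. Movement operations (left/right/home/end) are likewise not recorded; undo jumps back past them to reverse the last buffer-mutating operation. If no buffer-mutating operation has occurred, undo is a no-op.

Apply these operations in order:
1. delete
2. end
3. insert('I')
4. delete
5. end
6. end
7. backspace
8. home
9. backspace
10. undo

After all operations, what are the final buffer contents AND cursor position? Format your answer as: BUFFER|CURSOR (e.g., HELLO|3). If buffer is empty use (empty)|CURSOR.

Answer: WTVI|4

Derivation:
After op 1 (delete): buf='WTV' cursor=0
After op 2 (end): buf='WTV' cursor=3
After op 3 (insert('I')): buf='WTVI' cursor=4
After op 4 (delete): buf='WTVI' cursor=4
After op 5 (end): buf='WTVI' cursor=4
After op 6 (end): buf='WTVI' cursor=4
After op 7 (backspace): buf='WTV' cursor=3
After op 8 (home): buf='WTV' cursor=0
After op 9 (backspace): buf='WTV' cursor=0
After op 10 (undo): buf='WTVI' cursor=4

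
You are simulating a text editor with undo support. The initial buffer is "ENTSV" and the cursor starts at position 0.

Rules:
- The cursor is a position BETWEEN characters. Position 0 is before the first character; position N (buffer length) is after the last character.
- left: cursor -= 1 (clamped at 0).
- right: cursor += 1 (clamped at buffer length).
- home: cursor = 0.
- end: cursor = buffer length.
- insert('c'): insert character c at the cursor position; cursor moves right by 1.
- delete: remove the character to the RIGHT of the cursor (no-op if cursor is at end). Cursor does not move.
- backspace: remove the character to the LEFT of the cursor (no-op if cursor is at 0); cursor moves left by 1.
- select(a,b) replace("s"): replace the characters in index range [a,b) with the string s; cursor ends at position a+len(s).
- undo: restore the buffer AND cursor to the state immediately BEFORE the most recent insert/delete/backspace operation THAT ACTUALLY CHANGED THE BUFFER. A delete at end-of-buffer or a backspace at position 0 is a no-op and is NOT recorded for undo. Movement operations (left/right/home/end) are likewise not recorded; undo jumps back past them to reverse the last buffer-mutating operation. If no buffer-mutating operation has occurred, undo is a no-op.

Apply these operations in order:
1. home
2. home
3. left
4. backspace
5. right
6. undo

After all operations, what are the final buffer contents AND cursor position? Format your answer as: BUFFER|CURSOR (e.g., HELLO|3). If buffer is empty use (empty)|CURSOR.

After op 1 (home): buf='ENTSV' cursor=0
After op 2 (home): buf='ENTSV' cursor=0
After op 3 (left): buf='ENTSV' cursor=0
After op 4 (backspace): buf='ENTSV' cursor=0
After op 5 (right): buf='ENTSV' cursor=1
After op 6 (undo): buf='ENTSV' cursor=1

Answer: ENTSV|1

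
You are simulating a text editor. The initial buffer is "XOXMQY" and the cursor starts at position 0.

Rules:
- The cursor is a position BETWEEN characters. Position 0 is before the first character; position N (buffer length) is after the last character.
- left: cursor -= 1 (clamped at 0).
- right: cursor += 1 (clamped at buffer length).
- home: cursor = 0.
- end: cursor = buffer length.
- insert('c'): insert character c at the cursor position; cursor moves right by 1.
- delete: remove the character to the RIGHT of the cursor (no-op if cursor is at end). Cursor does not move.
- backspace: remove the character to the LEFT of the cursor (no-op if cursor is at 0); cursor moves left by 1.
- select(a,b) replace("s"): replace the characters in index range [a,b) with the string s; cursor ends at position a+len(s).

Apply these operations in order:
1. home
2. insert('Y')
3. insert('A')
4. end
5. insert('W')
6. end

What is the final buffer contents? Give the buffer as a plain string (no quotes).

After op 1 (home): buf='XOXMQY' cursor=0
After op 2 (insert('Y')): buf='YXOXMQY' cursor=1
After op 3 (insert('A')): buf='YAXOXMQY' cursor=2
After op 4 (end): buf='YAXOXMQY' cursor=8
After op 5 (insert('W')): buf='YAXOXMQYW' cursor=9
After op 6 (end): buf='YAXOXMQYW' cursor=9

Answer: YAXOXMQYW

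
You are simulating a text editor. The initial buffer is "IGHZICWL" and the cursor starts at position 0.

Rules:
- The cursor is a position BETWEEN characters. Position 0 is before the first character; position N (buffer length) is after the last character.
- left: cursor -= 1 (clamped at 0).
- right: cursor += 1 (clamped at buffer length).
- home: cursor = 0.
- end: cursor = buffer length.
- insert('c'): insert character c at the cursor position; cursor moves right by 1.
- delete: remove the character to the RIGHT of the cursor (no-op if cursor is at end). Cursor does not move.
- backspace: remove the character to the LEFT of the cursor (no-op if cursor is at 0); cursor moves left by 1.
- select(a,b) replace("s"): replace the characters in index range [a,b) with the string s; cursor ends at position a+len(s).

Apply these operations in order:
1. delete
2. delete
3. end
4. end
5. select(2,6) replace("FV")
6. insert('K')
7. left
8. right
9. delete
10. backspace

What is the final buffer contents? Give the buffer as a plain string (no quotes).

Answer: HZFV

Derivation:
After op 1 (delete): buf='GHZICWL' cursor=0
After op 2 (delete): buf='HZICWL' cursor=0
After op 3 (end): buf='HZICWL' cursor=6
After op 4 (end): buf='HZICWL' cursor=6
After op 5 (select(2,6) replace("FV")): buf='HZFV' cursor=4
After op 6 (insert('K')): buf='HZFVK' cursor=5
After op 7 (left): buf='HZFVK' cursor=4
After op 8 (right): buf='HZFVK' cursor=5
After op 9 (delete): buf='HZFVK' cursor=5
After op 10 (backspace): buf='HZFV' cursor=4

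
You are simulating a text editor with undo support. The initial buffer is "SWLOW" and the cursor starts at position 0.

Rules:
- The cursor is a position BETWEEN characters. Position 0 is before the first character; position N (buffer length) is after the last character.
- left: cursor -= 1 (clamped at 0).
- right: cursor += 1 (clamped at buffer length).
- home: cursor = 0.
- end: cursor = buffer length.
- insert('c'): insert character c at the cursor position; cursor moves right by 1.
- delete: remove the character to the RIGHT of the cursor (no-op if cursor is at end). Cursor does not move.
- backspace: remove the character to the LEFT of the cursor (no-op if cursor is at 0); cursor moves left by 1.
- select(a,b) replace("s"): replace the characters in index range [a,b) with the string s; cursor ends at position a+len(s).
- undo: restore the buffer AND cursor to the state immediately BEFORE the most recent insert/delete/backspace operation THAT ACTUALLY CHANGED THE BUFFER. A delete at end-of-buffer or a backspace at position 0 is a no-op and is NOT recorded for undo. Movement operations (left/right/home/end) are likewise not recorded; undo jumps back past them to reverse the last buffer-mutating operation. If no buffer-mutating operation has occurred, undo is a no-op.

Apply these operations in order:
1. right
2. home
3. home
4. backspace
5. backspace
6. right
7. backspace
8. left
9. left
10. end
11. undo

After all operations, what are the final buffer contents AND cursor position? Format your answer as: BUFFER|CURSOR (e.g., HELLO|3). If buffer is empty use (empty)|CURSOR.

Answer: SWLOW|1

Derivation:
After op 1 (right): buf='SWLOW' cursor=1
After op 2 (home): buf='SWLOW' cursor=0
After op 3 (home): buf='SWLOW' cursor=0
After op 4 (backspace): buf='SWLOW' cursor=0
After op 5 (backspace): buf='SWLOW' cursor=0
After op 6 (right): buf='SWLOW' cursor=1
After op 7 (backspace): buf='WLOW' cursor=0
After op 8 (left): buf='WLOW' cursor=0
After op 9 (left): buf='WLOW' cursor=0
After op 10 (end): buf='WLOW' cursor=4
After op 11 (undo): buf='SWLOW' cursor=1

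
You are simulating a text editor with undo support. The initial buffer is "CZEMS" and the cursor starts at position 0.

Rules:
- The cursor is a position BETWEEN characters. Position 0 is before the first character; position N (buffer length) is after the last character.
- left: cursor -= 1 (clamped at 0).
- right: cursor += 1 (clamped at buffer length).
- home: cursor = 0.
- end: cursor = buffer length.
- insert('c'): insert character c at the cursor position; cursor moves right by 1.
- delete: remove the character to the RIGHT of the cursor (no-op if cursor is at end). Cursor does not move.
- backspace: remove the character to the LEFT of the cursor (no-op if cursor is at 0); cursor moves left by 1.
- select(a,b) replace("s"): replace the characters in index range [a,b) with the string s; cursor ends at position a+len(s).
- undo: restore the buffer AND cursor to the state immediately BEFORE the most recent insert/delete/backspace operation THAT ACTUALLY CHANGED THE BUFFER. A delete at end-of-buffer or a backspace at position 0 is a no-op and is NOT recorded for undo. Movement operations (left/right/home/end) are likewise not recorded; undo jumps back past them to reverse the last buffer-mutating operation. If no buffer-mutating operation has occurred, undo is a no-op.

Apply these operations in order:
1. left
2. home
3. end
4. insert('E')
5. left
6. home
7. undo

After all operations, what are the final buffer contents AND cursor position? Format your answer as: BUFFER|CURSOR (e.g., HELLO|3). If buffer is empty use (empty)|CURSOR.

After op 1 (left): buf='CZEMS' cursor=0
After op 2 (home): buf='CZEMS' cursor=0
After op 3 (end): buf='CZEMS' cursor=5
After op 4 (insert('E')): buf='CZEMSE' cursor=6
After op 5 (left): buf='CZEMSE' cursor=5
After op 6 (home): buf='CZEMSE' cursor=0
After op 7 (undo): buf='CZEMS' cursor=5

Answer: CZEMS|5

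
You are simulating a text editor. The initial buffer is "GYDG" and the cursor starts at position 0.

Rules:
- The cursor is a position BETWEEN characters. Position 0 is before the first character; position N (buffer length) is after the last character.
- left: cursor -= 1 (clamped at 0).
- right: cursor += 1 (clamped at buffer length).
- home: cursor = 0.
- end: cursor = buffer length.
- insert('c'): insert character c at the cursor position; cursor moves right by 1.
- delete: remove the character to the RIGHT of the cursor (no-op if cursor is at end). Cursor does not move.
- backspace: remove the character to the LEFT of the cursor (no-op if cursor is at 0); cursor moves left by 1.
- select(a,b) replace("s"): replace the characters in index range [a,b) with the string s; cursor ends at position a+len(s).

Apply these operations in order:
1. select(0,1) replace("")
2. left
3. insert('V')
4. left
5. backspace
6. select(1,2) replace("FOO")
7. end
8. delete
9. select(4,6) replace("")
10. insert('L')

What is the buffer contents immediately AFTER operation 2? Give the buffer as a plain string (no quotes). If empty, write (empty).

After op 1 (select(0,1) replace("")): buf='YDG' cursor=0
After op 2 (left): buf='YDG' cursor=0

Answer: YDG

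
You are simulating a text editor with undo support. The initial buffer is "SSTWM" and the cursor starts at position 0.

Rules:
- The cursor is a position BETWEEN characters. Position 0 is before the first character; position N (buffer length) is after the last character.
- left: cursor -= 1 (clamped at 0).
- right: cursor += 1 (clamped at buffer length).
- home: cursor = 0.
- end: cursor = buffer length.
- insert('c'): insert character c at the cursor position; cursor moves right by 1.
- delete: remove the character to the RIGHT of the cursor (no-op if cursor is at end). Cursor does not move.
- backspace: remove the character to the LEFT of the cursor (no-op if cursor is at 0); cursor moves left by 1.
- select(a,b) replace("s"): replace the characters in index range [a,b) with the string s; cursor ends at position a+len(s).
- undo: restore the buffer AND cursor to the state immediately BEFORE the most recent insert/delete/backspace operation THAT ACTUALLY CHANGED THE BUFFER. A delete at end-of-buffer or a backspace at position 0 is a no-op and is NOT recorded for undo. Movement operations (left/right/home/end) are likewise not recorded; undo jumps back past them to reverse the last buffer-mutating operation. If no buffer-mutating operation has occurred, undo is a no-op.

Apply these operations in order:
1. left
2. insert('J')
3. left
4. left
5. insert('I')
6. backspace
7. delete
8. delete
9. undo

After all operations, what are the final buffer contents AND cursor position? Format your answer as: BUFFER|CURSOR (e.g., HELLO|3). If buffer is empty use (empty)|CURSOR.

Answer: SSTWM|0

Derivation:
After op 1 (left): buf='SSTWM' cursor=0
After op 2 (insert('J')): buf='JSSTWM' cursor=1
After op 3 (left): buf='JSSTWM' cursor=0
After op 4 (left): buf='JSSTWM' cursor=0
After op 5 (insert('I')): buf='IJSSTWM' cursor=1
After op 6 (backspace): buf='JSSTWM' cursor=0
After op 7 (delete): buf='SSTWM' cursor=0
After op 8 (delete): buf='STWM' cursor=0
After op 9 (undo): buf='SSTWM' cursor=0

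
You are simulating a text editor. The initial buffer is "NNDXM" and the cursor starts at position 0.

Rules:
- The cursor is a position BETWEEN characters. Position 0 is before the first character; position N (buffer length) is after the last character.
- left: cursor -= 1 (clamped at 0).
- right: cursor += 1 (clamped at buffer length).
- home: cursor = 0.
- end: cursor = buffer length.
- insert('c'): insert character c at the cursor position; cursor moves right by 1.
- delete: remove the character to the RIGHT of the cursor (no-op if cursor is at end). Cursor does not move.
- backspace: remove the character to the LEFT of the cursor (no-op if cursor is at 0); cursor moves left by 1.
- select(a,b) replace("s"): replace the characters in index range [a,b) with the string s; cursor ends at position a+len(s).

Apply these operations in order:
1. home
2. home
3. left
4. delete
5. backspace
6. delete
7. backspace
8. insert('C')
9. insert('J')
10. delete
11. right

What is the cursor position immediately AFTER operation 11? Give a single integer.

After op 1 (home): buf='NNDXM' cursor=0
After op 2 (home): buf='NNDXM' cursor=0
After op 3 (left): buf='NNDXM' cursor=0
After op 4 (delete): buf='NDXM' cursor=0
After op 5 (backspace): buf='NDXM' cursor=0
After op 6 (delete): buf='DXM' cursor=0
After op 7 (backspace): buf='DXM' cursor=0
After op 8 (insert('C')): buf='CDXM' cursor=1
After op 9 (insert('J')): buf='CJDXM' cursor=2
After op 10 (delete): buf='CJXM' cursor=2
After op 11 (right): buf='CJXM' cursor=3

Answer: 3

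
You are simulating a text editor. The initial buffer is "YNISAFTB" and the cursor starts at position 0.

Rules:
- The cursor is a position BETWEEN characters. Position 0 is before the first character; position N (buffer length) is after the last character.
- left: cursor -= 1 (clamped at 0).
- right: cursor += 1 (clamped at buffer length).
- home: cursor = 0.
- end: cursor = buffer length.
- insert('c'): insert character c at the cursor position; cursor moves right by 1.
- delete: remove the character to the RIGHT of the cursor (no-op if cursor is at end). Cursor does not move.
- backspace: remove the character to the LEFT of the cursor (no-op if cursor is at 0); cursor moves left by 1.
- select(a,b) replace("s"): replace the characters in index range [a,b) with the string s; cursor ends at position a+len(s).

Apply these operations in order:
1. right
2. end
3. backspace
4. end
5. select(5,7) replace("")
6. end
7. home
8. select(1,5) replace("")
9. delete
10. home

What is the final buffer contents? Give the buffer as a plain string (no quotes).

Answer: Y

Derivation:
After op 1 (right): buf='YNISAFTB' cursor=1
After op 2 (end): buf='YNISAFTB' cursor=8
After op 3 (backspace): buf='YNISAFT' cursor=7
After op 4 (end): buf='YNISAFT' cursor=7
After op 5 (select(5,7) replace("")): buf='YNISA' cursor=5
After op 6 (end): buf='YNISA' cursor=5
After op 7 (home): buf='YNISA' cursor=0
After op 8 (select(1,5) replace("")): buf='Y' cursor=1
After op 9 (delete): buf='Y' cursor=1
After op 10 (home): buf='Y' cursor=0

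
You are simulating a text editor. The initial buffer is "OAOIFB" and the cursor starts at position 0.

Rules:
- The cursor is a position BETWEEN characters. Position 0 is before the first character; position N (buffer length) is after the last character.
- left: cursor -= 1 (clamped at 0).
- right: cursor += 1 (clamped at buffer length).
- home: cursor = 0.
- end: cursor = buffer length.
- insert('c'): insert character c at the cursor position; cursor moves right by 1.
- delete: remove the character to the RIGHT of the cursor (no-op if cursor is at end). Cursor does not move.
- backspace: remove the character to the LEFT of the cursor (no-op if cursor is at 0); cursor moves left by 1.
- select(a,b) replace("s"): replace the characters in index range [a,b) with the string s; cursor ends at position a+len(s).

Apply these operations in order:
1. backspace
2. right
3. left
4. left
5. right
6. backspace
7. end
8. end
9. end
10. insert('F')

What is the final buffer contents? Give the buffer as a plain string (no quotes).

Answer: AOIFBF

Derivation:
After op 1 (backspace): buf='OAOIFB' cursor=0
After op 2 (right): buf='OAOIFB' cursor=1
After op 3 (left): buf='OAOIFB' cursor=0
After op 4 (left): buf='OAOIFB' cursor=0
After op 5 (right): buf='OAOIFB' cursor=1
After op 6 (backspace): buf='AOIFB' cursor=0
After op 7 (end): buf='AOIFB' cursor=5
After op 8 (end): buf='AOIFB' cursor=5
After op 9 (end): buf='AOIFB' cursor=5
After op 10 (insert('F')): buf='AOIFBF' cursor=6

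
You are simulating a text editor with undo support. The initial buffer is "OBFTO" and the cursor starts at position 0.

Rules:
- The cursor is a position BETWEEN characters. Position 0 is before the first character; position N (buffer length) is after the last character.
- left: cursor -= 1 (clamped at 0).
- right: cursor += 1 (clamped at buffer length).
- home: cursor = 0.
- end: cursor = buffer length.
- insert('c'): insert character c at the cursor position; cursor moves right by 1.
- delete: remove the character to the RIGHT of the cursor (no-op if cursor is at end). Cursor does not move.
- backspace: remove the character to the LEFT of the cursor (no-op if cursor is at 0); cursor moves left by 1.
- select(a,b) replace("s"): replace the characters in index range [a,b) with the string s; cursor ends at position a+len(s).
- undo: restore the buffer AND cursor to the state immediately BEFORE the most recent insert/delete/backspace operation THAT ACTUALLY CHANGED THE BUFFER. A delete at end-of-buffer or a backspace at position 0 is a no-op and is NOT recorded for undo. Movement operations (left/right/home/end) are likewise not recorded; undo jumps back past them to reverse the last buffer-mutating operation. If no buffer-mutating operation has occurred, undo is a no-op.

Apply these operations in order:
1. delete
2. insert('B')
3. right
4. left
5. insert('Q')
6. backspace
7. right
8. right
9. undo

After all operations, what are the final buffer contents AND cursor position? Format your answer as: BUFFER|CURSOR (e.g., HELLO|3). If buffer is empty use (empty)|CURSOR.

After op 1 (delete): buf='BFTO' cursor=0
After op 2 (insert('B')): buf='BBFTO' cursor=1
After op 3 (right): buf='BBFTO' cursor=2
After op 4 (left): buf='BBFTO' cursor=1
After op 5 (insert('Q')): buf='BQBFTO' cursor=2
After op 6 (backspace): buf='BBFTO' cursor=1
After op 7 (right): buf='BBFTO' cursor=2
After op 8 (right): buf='BBFTO' cursor=3
After op 9 (undo): buf='BQBFTO' cursor=2

Answer: BQBFTO|2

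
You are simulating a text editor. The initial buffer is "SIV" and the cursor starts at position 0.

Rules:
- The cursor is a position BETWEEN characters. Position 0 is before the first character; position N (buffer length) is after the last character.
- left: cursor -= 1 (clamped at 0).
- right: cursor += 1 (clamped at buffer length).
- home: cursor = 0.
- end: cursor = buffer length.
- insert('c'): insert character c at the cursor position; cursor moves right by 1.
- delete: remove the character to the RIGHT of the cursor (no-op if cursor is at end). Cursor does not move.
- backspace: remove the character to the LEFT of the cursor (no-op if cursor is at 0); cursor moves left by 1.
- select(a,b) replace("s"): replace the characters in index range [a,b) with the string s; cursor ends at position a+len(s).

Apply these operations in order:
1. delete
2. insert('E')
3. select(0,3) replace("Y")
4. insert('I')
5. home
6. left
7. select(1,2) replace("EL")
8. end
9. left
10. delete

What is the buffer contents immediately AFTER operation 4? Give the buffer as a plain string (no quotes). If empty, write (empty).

After op 1 (delete): buf='IV' cursor=0
After op 2 (insert('E')): buf='EIV' cursor=1
After op 3 (select(0,3) replace("Y")): buf='Y' cursor=1
After op 4 (insert('I')): buf='YI' cursor=2

Answer: YI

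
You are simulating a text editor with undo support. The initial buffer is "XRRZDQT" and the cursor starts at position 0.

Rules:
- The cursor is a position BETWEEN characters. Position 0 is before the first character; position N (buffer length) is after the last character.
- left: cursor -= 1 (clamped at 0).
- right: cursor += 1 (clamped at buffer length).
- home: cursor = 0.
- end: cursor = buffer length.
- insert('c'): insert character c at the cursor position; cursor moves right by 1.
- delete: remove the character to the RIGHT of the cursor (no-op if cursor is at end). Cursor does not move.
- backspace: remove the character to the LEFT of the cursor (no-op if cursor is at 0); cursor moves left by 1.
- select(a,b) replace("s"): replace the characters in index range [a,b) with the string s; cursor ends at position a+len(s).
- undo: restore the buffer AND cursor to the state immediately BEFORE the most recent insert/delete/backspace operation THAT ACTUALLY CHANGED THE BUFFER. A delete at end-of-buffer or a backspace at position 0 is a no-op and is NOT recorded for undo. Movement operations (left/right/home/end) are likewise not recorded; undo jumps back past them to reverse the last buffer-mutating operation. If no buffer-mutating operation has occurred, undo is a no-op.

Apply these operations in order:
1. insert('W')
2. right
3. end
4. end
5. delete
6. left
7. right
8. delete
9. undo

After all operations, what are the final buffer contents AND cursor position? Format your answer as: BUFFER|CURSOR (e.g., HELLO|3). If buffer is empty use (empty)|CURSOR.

After op 1 (insert('W')): buf='WXRRZDQT' cursor=1
After op 2 (right): buf='WXRRZDQT' cursor=2
After op 3 (end): buf='WXRRZDQT' cursor=8
After op 4 (end): buf='WXRRZDQT' cursor=8
After op 5 (delete): buf='WXRRZDQT' cursor=8
After op 6 (left): buf='WXRRZDQT' cursor=7
After op 7 (right): buf='WXRRZDQT' cursor=8
After op 8 (delete): buf='WXRRZDQT' cursor=8
After op 9 (undo): buf='XRRZDQT' cursor=0

Answer: XRRZDQT|0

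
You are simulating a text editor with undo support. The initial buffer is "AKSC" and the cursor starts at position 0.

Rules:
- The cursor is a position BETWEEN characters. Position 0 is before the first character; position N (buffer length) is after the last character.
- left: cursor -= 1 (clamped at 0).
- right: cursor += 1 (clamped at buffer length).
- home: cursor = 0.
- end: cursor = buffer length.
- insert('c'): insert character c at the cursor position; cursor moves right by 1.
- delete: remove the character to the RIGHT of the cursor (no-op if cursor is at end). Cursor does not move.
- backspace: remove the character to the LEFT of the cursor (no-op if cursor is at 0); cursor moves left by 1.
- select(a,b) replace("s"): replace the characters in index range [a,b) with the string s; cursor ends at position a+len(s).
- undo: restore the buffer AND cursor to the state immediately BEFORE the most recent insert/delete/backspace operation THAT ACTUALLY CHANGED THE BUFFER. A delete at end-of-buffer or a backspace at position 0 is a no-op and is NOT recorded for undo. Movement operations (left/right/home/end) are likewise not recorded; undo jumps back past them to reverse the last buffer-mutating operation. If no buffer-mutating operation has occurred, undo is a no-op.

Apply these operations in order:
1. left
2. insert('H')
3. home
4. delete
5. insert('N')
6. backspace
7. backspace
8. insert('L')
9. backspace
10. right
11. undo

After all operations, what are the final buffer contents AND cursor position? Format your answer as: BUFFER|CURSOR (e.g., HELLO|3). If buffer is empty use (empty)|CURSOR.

Answer: LAKSC|1

Derivation:
After op 1 (left): buf='AKSC' cursor=0
After op 2 (insert('H')): buf='HAKSC' cursor=1
After op 3 (home): buf='HAKSC' cursor=0
After op 4 (delete): buf='AKSC' cursor=0
After op 5 (insert('N')): buf='NAKSC' cursor=1
After op 6 (backspace): buf='AKSC' cursor=0
After op 7 (backspace): buf='AKSC' cursor=0
After op 8 (insert('L')): buf='LAKSC' cursor=1
After op 9 (backspace): buf='AKSC' cursor=0
After op 10 (right): buf='AKSC' cursor=1
After op 11 (undo): buf='LAKSC' cursor=1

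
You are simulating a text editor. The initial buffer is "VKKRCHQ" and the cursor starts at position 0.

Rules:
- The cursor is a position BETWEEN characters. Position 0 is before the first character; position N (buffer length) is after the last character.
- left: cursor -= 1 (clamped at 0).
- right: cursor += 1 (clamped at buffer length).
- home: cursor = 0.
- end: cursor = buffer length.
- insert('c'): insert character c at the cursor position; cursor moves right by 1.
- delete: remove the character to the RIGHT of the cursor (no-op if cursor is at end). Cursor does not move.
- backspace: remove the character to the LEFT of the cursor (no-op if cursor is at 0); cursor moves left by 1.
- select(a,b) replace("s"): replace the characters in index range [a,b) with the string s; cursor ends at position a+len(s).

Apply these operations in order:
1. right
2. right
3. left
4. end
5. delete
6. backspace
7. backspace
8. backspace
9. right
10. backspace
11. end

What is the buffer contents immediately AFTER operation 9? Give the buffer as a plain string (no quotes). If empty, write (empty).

After op 1 (right): buf='VKKRCHQ' cursor=1
After op 2 (right): buf='VKKRCHQ' cursor=2
After op 3 (left): buf='VKKRCHQ' cursor=1
After op 4 (end): buf='VKKRCHQ' cursor=7
After op 5 (delete): buf='VKKRCHQ' cursor=7
After op 6 (backspace): buf='VKKRCH' cursor=6
After op 7 (backspace): buf='VKKRC' cursor=5
After op 8 (backspace): buf='VKKR' cursor=4
After op 9 (right): buf='VKKR' cursor=4

Answer: VKKR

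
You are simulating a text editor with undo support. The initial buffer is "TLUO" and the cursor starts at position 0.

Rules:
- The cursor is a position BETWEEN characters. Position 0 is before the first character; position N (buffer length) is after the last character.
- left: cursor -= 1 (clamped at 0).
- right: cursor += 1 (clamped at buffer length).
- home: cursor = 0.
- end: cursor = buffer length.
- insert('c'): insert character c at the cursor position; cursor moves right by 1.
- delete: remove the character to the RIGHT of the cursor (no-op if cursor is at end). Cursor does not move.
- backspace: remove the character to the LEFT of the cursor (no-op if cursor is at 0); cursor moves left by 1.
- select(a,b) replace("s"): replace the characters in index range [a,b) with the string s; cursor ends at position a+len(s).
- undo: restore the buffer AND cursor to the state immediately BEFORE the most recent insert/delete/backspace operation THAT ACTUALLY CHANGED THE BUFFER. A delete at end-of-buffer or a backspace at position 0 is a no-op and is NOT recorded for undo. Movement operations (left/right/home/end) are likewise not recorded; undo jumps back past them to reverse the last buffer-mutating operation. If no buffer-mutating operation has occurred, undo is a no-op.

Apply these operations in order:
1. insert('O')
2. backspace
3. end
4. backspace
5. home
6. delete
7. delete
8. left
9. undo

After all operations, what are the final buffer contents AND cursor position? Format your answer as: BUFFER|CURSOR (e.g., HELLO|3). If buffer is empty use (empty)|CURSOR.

Answer: LU|0

Derivation:
After op 1 (insert('O')): buf='OTLUO' cursor=1
After op 2 (backspace): buf='TLUO' cursor=0
After op 3 (end): buf='TLUO' cursor=4
After op 4 (backspace): buf='TLU' cursor=3
After op 5 (home): buf='TLU' cursor=0
After op 6 (delete): buf='LU' cursor=0
After op 7 (delete): buf='U' cursor=0
After op 8 (left): buf='U' cursor=0
After op 9 (undo): buf='LU' cursor=0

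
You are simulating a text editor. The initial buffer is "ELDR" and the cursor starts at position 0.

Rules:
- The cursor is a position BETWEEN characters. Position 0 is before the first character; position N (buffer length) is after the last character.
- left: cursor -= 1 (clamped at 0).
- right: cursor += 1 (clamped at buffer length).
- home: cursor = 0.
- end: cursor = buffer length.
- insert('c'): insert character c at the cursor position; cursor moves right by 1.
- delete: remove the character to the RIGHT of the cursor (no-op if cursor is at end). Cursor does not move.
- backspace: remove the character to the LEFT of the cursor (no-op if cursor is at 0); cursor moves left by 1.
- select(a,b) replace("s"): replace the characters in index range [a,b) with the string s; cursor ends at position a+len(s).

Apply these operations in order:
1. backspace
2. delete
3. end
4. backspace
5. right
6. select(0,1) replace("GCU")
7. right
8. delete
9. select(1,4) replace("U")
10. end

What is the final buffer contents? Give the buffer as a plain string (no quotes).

After op 1 (backspace): buf='ELDR' cursor=0
After op 2 (delete): buf='LDR' cursor=0
After op 3 (end): buf='LDR' cursor=3
After op 4 (backspace): buf='LD' cursor=2
After op 5 (right): buf='LD' cursor=2
After op 6 (select(0,1) replace("GCU")): buf='GCUD' cursor=3
After op 7 (right): buf='GCUD' cursor=4
After op 8 (delete): buf='GCUD' cursor=4
After op 9 (select(1,4) replace("U")): buf='GU' cursor=2
After op 10 (end): buf='GU' cursor=2

Answer: GU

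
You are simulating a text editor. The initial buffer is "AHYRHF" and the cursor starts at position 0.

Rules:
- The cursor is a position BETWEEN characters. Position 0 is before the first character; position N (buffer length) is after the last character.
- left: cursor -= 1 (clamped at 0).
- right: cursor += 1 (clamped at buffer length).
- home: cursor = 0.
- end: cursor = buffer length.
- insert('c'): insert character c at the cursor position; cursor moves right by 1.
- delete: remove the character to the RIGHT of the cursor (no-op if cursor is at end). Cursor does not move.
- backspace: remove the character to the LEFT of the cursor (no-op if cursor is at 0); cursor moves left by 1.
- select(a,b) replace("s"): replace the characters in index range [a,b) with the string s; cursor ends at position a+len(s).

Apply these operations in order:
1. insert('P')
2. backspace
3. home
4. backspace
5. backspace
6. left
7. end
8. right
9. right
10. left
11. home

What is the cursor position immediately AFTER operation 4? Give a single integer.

After op 1 (insert('P')): buf='PAHYRHF' cursor=1
After op 2 (backspace): buf='AHYRHF' cursor=0
After op 3 (home): buf='AHYRHF' cursor=0
After op 4 (backspace): buf='AHYRHF' cursor=0

Answer: 0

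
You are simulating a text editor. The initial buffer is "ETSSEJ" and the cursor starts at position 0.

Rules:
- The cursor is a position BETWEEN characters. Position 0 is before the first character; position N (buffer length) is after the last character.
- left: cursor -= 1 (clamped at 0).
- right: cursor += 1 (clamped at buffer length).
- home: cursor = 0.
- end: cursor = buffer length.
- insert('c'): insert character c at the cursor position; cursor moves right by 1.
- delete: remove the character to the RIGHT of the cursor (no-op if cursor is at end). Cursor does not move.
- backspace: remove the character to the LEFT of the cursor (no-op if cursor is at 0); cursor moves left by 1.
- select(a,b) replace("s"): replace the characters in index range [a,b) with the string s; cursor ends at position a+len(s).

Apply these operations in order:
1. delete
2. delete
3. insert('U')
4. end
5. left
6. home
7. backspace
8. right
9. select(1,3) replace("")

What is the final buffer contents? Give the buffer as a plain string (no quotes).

After op 1 (delete): buf='TSSEJ' cursor=0
After op 2 (delete): buf='SSEJ' cursor=0
After op 3 (insert('U')): buf='USSEJ' cursor=1
After op 4 (end): buf='USSEJ' cursor=5
After op 5 (left): buf='USSEJ' cursor=4
After op 6 (home): buf='USSEJ' cursor=0
After op 7 (backspace): buf='USSEJ' cursor=0
After op 8 (right): buf='USSEJ' cursor=1
After op 9 (select(1,3) replace("")): buf='UEJ' cursor=1

Answer: UEJ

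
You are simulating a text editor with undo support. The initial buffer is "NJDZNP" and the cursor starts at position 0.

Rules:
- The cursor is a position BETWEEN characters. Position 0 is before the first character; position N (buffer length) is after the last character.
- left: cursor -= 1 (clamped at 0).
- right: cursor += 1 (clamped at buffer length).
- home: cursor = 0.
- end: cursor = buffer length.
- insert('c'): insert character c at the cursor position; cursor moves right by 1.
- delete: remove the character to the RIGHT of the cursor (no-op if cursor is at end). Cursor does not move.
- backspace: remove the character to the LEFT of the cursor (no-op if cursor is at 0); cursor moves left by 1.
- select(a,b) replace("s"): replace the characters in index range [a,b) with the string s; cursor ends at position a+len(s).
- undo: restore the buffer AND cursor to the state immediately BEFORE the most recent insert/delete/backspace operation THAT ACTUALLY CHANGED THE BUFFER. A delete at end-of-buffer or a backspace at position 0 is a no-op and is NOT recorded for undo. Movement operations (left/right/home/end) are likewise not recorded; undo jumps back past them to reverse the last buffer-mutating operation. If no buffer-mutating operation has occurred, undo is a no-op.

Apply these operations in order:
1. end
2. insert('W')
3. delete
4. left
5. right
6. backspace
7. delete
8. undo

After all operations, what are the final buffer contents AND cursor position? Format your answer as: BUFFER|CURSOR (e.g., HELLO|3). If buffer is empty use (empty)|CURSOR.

After op 1 (end): buf='NJDZNP' cursor=6
After op 2 (insert('W')): buf='NJDZNPW' cursor=7
After op 3 (delete): buf='NJDZNPW' cursor=7
After op 4 (left): buf='NJDZNPW' cursor=6
After op 5 (right): buf='NJDZNPW' cursor=7
After op 6 (backspace): buf='NJDZNP' cursor=6
After op 7 (delete): buf='NJDZNP' cursor=6
After op 8 (undo): buf='NJDZNPW' cursor=7

Answer: NJDZNPW|7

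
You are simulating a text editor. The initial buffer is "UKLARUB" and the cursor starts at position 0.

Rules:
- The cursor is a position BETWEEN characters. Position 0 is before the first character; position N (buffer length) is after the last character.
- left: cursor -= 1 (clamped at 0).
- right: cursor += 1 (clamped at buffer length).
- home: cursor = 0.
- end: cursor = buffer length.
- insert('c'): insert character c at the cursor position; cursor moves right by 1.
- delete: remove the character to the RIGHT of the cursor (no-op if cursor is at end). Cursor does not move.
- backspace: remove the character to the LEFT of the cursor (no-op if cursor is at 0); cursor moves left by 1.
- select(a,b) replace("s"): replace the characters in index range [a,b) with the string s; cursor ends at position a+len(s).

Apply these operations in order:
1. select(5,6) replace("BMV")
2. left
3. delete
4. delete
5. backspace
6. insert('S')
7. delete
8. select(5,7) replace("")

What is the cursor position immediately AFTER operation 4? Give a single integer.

After op 1 (select(5,6) replace("BMV")): buf='UKLARBMVB' cursor=8
After op 2 (left): buf='UKLARBMVB' cursor=7
After op 3 (delete): buf='UKLARBMB' cursor=7
After op 4 (delete): buf='UKLARBM' cursor=7

Answer: 7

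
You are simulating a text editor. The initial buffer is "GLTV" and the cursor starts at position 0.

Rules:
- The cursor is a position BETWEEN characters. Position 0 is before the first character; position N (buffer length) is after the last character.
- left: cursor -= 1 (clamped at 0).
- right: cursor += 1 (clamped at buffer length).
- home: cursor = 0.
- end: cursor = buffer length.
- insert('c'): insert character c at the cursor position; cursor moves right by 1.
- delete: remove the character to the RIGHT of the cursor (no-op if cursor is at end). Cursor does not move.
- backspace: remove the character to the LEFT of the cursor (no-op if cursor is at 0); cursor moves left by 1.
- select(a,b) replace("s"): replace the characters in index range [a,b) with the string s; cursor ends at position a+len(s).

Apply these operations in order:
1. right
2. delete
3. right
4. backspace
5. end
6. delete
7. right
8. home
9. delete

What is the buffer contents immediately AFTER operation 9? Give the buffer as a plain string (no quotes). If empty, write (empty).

Answer: V

Derivation:
After op 1 (right): buf='GLTV' cursor=1
After op 2 (delete): buf='GTV' cursor=1
After op 3 (right): buf='GTV' cursor=2
After op 4 (backspace): buf='GV' cursor=1
After op 5 (end): buf='GV' cursor=2
After op 6 (delete): buf='GV' cursor=2
After op 7 (right): buf='GV' cursor=2
After op 8 (home): buf='GV' cursor=0
After op 9 (delete): buf='V' cursor=0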